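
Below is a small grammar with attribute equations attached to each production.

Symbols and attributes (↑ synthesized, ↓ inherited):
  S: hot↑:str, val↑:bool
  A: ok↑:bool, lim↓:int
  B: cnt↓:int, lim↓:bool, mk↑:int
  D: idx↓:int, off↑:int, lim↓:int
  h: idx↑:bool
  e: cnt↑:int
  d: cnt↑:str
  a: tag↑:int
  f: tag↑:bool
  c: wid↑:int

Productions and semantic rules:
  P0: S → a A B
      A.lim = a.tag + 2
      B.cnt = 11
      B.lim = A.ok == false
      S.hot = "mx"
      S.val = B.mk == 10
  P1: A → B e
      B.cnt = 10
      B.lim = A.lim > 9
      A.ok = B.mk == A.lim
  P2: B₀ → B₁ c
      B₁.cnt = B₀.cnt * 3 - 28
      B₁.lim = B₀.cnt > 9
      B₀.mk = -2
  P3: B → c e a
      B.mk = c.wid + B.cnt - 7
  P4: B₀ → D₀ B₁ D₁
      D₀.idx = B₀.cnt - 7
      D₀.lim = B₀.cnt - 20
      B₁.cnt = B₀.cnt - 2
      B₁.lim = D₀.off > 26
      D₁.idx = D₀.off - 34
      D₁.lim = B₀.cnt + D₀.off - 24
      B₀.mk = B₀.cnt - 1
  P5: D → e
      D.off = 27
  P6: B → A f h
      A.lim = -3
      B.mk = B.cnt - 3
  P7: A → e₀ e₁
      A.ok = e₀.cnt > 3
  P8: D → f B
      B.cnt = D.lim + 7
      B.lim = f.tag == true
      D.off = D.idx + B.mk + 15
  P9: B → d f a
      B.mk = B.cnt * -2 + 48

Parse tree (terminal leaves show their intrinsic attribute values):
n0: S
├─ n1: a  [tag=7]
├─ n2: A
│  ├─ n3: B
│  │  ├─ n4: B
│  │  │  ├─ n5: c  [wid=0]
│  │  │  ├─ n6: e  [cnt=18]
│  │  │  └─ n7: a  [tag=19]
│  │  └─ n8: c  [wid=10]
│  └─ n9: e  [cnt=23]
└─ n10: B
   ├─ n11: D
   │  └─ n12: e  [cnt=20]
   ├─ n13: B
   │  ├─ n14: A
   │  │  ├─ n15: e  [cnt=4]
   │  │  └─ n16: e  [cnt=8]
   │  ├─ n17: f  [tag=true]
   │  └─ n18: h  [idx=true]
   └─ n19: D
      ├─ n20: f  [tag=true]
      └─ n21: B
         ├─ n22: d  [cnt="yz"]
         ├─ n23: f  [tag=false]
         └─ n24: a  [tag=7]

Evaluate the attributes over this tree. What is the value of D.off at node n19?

14

1. n1.tag = 7  [terminal]
2. n2.lim = 9  [a.tag + 2]
3. n3.cnt = 10  [10]
4. n3.lim = false  [A.lim > 9]
5. n4.cnt = 2  [B₀.cnt * 3 - 28]
6. n4.lim = true  [B₀.cnt > 9]
7. n5.wid = 0  [terminal]
8. n6.cnt = 18  [terminal]
9. n7.tag = 19  [terminal]
10. n4.mk = -5  [c.wid + B.cnt - 7]
11. n8.wid = 10  [terminal]
12. n3.mk = -2  [-2]
13. n9.cnt = 23  [terminal]
14. n2.ok = false  [B.mk == A.lim]
15. n10.cnt = 11  [11]
16. n10.lim = true  [A.ok == false]
17. n11.idx = 4  [B₀.cnt - 7]
18. n11.lim = -9  [B₀.cnt - 20]
19. n12.cnt = 20  [terminal]
20. n11.off = 27  [27]
21. n13.cnt = 9  [B₀.cnt - 2]
22. n13.lim = true  [D₀.off > 26]
23. n14.lim = -3  [-3]
24. n15.cnt = 4  [terminal]
25. n16.cnt = 8  [terminal]
26. n14.ok = true  [e₀.cnt > 3]
27. n17.tag = true  [terminal]
28. n18.idx = true  [terminal]
29. n13.mk = 6  [B.cnt - 3]
30. n19.idx = -7  [D₀.off - 34]
31. n19.lim = 14  [B₀.cnt + D₀.off - 24]
32. n20.tag = true  [terminal]
33. n21.cnt = 21  [D.lim + 7]
34. n21.lim = true  [f.tag == true]
35. n22.cnt = "yz"  [terminal]
36. n23.tag = false  [terminal]
37. n24.tag = 7  [terminal]
38. n21.mk = 6  [B.cnt * -2 + 48]
39. n19.off = 14  [D.idx + B.mk + 15]
40. n10.mk = 10  [B₀.cnt - 1]
41. n0.hot = "mx"  ["mx"]
42. n0.val = true  [B.mk == 10]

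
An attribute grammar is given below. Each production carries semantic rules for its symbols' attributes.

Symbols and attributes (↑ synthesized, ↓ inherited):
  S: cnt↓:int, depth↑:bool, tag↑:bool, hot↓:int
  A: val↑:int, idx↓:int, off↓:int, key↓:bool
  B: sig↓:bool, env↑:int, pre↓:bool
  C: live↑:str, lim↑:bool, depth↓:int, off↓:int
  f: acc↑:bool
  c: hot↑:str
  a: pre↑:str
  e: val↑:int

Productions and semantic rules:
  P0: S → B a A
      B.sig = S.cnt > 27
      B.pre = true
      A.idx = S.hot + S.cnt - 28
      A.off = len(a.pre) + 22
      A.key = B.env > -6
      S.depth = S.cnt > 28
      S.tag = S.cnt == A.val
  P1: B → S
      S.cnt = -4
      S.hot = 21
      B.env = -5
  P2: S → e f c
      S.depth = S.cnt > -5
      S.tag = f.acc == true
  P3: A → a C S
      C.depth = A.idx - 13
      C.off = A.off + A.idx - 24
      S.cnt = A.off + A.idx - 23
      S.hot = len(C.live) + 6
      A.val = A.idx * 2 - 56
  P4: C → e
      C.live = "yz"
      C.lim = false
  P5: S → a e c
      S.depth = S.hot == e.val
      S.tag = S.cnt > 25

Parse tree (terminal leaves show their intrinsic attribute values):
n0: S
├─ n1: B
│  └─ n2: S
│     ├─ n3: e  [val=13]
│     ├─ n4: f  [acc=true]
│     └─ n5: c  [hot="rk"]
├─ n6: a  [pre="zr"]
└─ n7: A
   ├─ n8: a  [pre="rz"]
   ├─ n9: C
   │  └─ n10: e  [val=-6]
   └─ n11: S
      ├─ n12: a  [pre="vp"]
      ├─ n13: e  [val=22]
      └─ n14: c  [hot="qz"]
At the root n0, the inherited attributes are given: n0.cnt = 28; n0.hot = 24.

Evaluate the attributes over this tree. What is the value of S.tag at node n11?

false

1. n0.cnt = 28  [given at root]
2. n0.hot = 24  [given at root]
3. n1.sig = true  [S.cnt > 27]
4. n1.pre = true  [true]
5. n2.cnt = -4  [-4]
6. n2.hot = 21  [21]
7. n3.val = 13  [terminal]
8. n4.acc = true  [terminal]
9. n5.hot = "rk"  [terminal]
10. n2.depth = true  [S.cnt > -5]
11. n2.tag = true  [f.acc == true]
12. n1.env = -5  [-5]
13. n6.pre = "zr"  [terminal]
14. n7.idx = 24  [S.hot + S.cnt - 28]
15. n7.off = 24  [len(a.pre) + 22]
16. n7.key = true  [B.env > -6]
17. n8.pre = "rz"  [terminal]
18. n9.depth = 11  [A.idx - 13]
19. n9.off = 24  [A.off + A.idx - 24]
20. n10.val = -6  [terminal]
21. n9.live = "yz"  ["yz"]
22. n9.lim = false  [false]
23. n11.cnt = 25  [A.off + A.idx - 23]
24. n11.hot = 8  [len(C.live) + 6]
25. n12.pre = "vp"  [terminal]
26. n13.val = 22  [terminal]
27. n14.hot = "qz"  [terminal]
28. n11.depth = false  [S.hot == e.val]
29. n11.tag = false  [S.cnt > 25]
30. n7.val = -8  [A.idx * 2 - 56]
31. n0.depth = false  [S.cnt > 28]
32. n0.tag = false  [S.cnt == A.val]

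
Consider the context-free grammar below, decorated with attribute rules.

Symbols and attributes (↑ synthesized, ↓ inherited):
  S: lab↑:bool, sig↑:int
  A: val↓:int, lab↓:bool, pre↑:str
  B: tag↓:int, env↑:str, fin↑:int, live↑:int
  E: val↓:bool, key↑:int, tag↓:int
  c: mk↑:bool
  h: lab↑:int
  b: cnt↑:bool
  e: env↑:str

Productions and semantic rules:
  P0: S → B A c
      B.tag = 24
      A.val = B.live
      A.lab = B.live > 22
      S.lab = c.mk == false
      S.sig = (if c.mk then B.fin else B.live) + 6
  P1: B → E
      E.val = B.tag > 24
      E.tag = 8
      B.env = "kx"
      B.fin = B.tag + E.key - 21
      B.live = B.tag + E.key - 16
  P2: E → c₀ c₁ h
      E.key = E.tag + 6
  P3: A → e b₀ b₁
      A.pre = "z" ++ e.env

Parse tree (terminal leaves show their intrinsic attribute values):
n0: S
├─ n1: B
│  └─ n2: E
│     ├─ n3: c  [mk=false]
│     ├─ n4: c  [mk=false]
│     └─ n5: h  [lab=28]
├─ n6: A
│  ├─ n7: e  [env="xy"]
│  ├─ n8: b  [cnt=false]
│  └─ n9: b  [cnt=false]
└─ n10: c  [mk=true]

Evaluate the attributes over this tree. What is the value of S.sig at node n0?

1. n1.tag = 24  [24]
2. n2.val = false  [B.tag > 24]
3. n2.tag = 8  [8]
4. n3.mk = false  [terminal]
5. n4.mk = false  [terminal]
6. n5.lab = 28  [terminal]
7. n2.key = 14  [E.tag + 6]
8. n1.env = "kx"  ["kx"]
9. n1.fin = 17  [B.tag + E.key - 21]
10. n1.live = 22  [B.tag + E.key - 16]
11. n6.val = 22  [B.live]
12. n6.lab = false  [B.live > 22]
13. n7.env = "xy"  [terminal]
14. n8.cnt = false  [terminal]
15. n9.cnt = false  [terminal]
16. n6.pre = "zxy"  ["z" ++ e.env]
17. n10.mk = true  [terminal]
18. n0.lab = false  [c.mk == false]
19. n0.sig = 23  [(if c.mk then B.fin else B.live) + 6]

23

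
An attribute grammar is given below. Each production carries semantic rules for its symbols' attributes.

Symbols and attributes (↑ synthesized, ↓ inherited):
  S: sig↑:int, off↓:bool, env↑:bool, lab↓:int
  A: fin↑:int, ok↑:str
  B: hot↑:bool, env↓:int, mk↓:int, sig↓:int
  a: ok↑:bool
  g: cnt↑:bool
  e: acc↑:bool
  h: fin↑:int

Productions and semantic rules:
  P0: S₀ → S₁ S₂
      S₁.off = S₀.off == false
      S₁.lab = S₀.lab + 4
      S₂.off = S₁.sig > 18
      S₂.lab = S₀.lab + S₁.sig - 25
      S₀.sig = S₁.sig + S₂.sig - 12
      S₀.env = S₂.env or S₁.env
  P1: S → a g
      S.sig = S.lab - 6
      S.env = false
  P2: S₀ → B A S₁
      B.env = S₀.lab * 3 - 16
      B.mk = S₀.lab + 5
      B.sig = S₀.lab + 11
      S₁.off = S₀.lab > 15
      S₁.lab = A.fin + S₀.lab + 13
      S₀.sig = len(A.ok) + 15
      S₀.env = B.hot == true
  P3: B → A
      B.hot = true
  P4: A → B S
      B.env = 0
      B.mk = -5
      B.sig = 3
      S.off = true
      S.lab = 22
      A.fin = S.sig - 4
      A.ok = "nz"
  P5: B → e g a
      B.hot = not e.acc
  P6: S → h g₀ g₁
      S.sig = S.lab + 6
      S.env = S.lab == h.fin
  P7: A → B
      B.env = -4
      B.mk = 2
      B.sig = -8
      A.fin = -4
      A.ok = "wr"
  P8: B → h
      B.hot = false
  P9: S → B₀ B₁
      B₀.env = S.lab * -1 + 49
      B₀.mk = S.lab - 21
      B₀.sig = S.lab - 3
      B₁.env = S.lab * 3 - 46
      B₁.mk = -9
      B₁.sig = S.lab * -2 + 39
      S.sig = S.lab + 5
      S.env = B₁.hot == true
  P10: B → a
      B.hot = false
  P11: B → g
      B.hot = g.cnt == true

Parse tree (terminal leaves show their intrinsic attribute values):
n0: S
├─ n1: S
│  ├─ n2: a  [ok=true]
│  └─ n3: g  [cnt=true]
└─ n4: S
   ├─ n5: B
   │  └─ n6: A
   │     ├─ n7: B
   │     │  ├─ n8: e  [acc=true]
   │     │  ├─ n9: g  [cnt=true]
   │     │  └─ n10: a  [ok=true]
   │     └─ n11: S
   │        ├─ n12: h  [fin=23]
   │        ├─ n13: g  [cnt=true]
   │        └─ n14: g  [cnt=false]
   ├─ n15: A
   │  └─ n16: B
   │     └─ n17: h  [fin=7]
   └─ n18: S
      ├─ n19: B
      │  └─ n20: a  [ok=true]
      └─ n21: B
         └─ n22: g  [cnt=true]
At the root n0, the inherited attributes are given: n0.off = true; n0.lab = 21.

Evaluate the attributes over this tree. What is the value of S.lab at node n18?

1. n0.off = true  [given at root]
2. n0.lab = 21  [given at root]
3. n1.off = false  [S₀.off == false]
4. n1.lab = 25  [S₀.lab + 4]
5. n2.ok = true  [terminal]
6. n3.cnt = true  [terminal]
7. n1.sig = 19  [S.lab - 6]
8. n1.env = false  [false]
9. n4.off = true  [S₁.sig > 18]
10. n4.lab = 15  [S₀.lab + S₁.sig - 25]
11. n5.env = 29  [S₀.lab * 3 - 16]
12. n5.mk = 20  [S₀.lab + 5]
13. n5.sig = 26  [S₀.lab + 11]
14. n7.env = 0  [0]
15. n7.mk = -5  [-5]
16. n7.sig = 3  [3]
17. n8.acc = true  [terminal]
18. n9.cnt = true  [terminal]
19. n10.ok = true  [terminal]
20. n7.hot = false  [not e.acc]
21. n11.off = true  [true]
22. n11.lab = 22  [22]
23. n12.fin = 23  [terminal]
24. n13.cnt = true  [terminal]
25. n14.cnt = false  [terminal]
26. n11.sig = 28  [S.lab + 6]
27. n11.env = false  [S.lab == h.fin]
28. n6.fin = 24  [S.sig - 4]
29. n6.ok = "nz"  ["nz"]
30. n5.hot = true  [true]
31. n16.env = -4  [-4]
32. n16.mk = 2  [2]
33. n16.sig = -8  [-8]
34. n17.fin = 7  [terminal]
35. n16.hot = false  [false]
36. n15.fin = -4  [-4]
37. n15.ok = "wr"  ["wr"]
38. n18.off = false  [S₀.lab > 15]
39. n18.lab = 24  [A.fin + S₀.lab + 13]
40. n19.env = 25  [S.lab * -1 + 49]
41. n19.mk = 3  [S.lab - 21]
42. n19.sig = 21  [S.lab - 3]
43. n20.ok = true  [terminal]
44. n19.hot = false  [false]
45. n21.env = 26  [S.lab * 3 - 46]
46. n21.mk = -9  [-9]
47. n21.sig = -9  [S.lab * -2 + 39]
48. n22.cnt = true  [terminal]
49. n21.hot = true  [g.cnt == true]
50. n18.sig = 29  [S.lab + 5]
51. n18.env = true  [B₁.hot == true]
52. n4.sig = 17  [len(A.ok) + 15]
53. n4.env = true  [B.hot == true]
54. n0.sig = 24  [S₁.sig + S₂.sig - 12]
55. n0.env = true  [S₂.env or S₁.env]

24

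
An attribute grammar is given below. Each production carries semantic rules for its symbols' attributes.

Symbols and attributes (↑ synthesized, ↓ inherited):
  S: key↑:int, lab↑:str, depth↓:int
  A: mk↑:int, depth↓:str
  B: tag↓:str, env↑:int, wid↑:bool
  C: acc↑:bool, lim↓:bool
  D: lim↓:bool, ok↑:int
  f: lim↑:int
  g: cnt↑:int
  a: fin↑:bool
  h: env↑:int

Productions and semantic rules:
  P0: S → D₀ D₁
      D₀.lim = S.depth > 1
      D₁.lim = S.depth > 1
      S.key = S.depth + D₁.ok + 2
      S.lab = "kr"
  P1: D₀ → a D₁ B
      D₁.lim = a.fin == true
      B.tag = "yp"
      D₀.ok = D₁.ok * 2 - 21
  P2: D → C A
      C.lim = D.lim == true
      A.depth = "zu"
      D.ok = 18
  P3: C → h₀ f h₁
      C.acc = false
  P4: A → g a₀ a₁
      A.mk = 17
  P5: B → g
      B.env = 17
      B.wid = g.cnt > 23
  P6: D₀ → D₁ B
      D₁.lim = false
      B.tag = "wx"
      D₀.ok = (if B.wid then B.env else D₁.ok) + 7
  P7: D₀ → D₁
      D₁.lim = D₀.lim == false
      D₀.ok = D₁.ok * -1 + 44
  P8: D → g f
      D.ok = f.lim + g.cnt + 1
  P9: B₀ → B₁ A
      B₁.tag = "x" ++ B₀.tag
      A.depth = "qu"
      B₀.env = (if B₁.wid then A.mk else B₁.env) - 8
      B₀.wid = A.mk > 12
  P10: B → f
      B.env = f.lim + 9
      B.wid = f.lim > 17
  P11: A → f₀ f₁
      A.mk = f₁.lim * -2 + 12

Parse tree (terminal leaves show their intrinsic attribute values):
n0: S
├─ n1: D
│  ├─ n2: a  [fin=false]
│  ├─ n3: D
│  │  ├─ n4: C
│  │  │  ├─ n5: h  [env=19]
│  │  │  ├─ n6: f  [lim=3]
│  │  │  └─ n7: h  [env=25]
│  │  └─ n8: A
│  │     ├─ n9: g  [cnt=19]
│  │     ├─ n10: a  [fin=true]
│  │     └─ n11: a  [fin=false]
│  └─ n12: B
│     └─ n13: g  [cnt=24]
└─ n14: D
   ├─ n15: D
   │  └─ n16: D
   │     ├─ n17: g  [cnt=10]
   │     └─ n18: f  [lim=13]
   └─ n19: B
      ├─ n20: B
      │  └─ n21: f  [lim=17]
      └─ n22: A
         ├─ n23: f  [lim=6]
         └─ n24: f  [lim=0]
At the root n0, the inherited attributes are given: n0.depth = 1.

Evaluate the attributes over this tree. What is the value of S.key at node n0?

1. n0.depth = 1  [given at root]
2. n1.lim = false  [S.depth > 1]
3. n2.fin = false  [terminal]
4. n3.lim = false  [a.fin == true]
5. n4.lim = false  [D.lim == true]
6. n5.env = 19  [terminal]
7. n6.lim = 3  [terminal]
8. n7.env = 25  [terminal]
9. n4.acc = false  [false]
10. n8.depth = "zu"  ["zu"]
11. n9.cnt = 19  [terminal]
12. n10.fin = true  [terminal]
13. n11.fin = false  [terminal]
14. n8.mk = 17  [17]
15. n3.ok = 18  [18]
16. n12.tag = "yp"  ["yp"]
17. n13.cnt = 24  [terminal]
18. n12.env = 17  [17]
19. n12.wid = true  [g.cnt > 23]
20. n1.ok = 15  [D₁.ok * 2 - 21]
21. n14.lim = false  [S.depth > 1]
22. n15.lim = false  [false]
23. n16.lim = true  [D₀.lim == false]
24. n17.cnt = 10  [terminal]
25. n18.lim = 13  [terminal]
26. n16.ok = 24  [f.lim + g.cnt + 1]
27. n15.ok = 20  [D₁.ok * -1 + 44]
28. n19.tag = "wx"  ["wx"]
29. n20.tag = "xwx"  ["x" ++ B₀.tag]
30. n21.lim = 17  [terminal]
31. n20.env = 26  [f.lim + 9]
32. n20.wid = false  [f.lim > 17]
33. n22.depth = "qu"  ["qu"]
34. n23.lim = 6  [terminal]
35. n24.lim = 0  [terminal]
36. n22.mk = 12  [f₁.lim * -2 + 12]
37. n19.env = 18  [(if B₁.wid then A.mk else B₁.env) - 8]
38. n19.wid = false  [A.mk > 12]
39. n14.ok = 27  [(if B.wid then B.env else D₁.ok) + 7]
40. n0.key = 30  [S.depth + D₁.ok + 2]
41. n0.lab = "kr"  ["kr"]

30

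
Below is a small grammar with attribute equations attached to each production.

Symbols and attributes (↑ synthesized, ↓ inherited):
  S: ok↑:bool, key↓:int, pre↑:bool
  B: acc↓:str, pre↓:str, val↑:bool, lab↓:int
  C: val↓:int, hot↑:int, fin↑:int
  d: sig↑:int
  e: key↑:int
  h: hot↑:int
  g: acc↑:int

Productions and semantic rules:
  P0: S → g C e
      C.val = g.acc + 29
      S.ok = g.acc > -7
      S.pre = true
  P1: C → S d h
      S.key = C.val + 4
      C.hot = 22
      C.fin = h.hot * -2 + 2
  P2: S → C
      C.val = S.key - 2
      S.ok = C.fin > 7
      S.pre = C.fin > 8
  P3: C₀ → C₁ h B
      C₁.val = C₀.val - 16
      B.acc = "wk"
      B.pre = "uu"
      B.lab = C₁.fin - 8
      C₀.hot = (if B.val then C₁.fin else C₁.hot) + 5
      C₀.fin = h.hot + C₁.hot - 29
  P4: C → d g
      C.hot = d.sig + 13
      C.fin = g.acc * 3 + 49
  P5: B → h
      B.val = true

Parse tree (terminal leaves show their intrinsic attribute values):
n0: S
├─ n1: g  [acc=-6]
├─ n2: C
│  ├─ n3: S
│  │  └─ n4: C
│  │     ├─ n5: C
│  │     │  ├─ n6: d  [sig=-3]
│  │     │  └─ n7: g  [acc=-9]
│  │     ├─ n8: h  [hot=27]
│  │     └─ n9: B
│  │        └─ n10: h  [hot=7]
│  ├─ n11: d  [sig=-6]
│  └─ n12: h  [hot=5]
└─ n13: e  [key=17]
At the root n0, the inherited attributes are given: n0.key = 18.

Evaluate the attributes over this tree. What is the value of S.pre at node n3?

false

1. n0.key = 18  [given at root]
2. n1.acc = -6  [terminal]
3. n2.val = 23  [g.acc + 29]
4. n3.key = 27  [C.val + 4]
5. n4.val = 25  [S.key - 2]
6. n5.val = 9  [C₀.val - 16]
7. n6.sig = -3  [terminal]
8. n7.acc = -9  [terminal]
9. n5.hot = 10  [d.sig + 13]
10. n5.fin = 22  [g.acc * 3 + 49]
11. n8.hot = 27  [terminal]
12. n9.acc = "wk"  ["wk"]
13. n9.pre = "uu"  ["uu"]
14. n9.lab = 14  [C₁.fin - 8]
15. n10.hot = 7  [terminal]
16. n9.val = true  [true]
17. n4.hot = 27  [(if B.val then C₁.fin else C₁.hot) + 5]
18. n4.fin = 8  [h.hot + C₁.hot - 29]
19. n3.ok = true  [C.fin > 7]
20. n3.pre = false  [C.fin > 8]
21. n11.sig = -6  [terminal]
22. n12.hot = 5  [terminal]
23. n2.hot = 22  [22]
24. n2.fin = -8  [h.hot * -2 + 2]
25. n13.key = 17  [terminal]
26. n0.ok = true  [g.acc > -7]
27. n0.pre = true  [true]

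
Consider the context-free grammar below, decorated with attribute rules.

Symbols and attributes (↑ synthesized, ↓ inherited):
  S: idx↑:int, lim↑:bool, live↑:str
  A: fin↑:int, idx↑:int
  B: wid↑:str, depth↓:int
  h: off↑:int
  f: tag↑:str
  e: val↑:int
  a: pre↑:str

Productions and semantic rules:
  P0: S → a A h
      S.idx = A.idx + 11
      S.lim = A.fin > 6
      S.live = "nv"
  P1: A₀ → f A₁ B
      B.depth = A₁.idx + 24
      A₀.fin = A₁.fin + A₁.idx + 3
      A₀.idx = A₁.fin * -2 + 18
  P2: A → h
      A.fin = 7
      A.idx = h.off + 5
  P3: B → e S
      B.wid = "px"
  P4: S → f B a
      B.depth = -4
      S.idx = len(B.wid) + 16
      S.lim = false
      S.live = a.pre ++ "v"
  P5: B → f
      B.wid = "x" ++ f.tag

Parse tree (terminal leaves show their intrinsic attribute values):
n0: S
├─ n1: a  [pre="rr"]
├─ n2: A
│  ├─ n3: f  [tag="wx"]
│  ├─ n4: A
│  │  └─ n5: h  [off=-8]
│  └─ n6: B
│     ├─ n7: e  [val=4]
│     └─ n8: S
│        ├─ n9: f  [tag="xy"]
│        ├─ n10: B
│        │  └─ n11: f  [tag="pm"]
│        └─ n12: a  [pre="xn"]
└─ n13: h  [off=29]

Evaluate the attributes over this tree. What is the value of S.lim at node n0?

1. n1.pre = "rr"  [terminal]
2. n3.tag = "wx"  [terminal]
3. n5.off = -8  [terminal]
4. n4.fin = 7  [7]
5. n4.idx = -3  [h.off + 5]
6. n6.depth = 21  [A₁.idx + 24]
7. n7.val = 4  [terminal]
8. n9.tag = "xy"  [terminal]
9. n10.depth = -4  [-4]
10. n11.tag = "pm"  [terminal]
11. n10.wid = "xpm"  ["x" ++ f.tag]
12. n12.pre = "xn"  [terminal]
13. n8.idx = 19  [len(B.wid) + 16]
14. n8.lim = false  [false]
15. n8.live = "xnv"  [a.pre ++ "v"]
16. n6.wid = "px"  ["px"]
17. n2.fin = 7  [A₁.fin + A₁.idx + 3]
18. n2.idx = 4  [A₁.fin * -2 + 18]
19. n13.off = 29  [terminal]
20. n0.idx = 15  [A.idx + 11]
21. n0.lim = true  [A.fin > 6]
22. n0.live = "nv"  ["nv"]

true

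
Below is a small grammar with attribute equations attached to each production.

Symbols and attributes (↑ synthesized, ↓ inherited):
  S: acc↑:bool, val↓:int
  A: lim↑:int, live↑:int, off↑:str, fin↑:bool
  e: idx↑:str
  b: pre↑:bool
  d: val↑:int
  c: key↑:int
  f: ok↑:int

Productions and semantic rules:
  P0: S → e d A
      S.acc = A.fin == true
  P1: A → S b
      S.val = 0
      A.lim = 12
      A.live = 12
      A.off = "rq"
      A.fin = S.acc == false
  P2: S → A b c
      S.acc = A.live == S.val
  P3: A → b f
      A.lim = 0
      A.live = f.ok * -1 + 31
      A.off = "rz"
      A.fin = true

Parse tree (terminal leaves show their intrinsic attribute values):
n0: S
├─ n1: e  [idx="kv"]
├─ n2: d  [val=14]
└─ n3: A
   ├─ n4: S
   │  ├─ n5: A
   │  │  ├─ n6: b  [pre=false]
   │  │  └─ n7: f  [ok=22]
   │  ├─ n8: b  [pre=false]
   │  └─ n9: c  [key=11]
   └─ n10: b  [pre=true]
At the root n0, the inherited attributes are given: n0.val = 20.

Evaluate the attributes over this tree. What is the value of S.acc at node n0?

1. n0.val = 20  [given at root]
2. n1.idx = "kv"  [terminal]
3. n2.val = 14  [terminal]
4. n4.val = 0  [0]
5. n6.pre = false  [terminal]
6. n7.ok = 22  [terminal]
7. n5.lim = 0  [0]
8. n5.live = 9  [f.ok * -1 + 31]
9. n5.off = "rz"  ["rz"]
10. n5.fin = true  [true]
11. n8.pre = false  [terminal]
12. n9.key = 11  [terminal]
13. n4.acc = false  [A.live == S.val]
14. n10.pre = true  [terminal]
15. n3.lim = 12  [12]
16. n3.live = 12  [12]
17. n3.off = "rq"  ["rq"]
18. n3.fin = true  [S.acc == false]
19. n0.acc = true  [A.fin == true]

true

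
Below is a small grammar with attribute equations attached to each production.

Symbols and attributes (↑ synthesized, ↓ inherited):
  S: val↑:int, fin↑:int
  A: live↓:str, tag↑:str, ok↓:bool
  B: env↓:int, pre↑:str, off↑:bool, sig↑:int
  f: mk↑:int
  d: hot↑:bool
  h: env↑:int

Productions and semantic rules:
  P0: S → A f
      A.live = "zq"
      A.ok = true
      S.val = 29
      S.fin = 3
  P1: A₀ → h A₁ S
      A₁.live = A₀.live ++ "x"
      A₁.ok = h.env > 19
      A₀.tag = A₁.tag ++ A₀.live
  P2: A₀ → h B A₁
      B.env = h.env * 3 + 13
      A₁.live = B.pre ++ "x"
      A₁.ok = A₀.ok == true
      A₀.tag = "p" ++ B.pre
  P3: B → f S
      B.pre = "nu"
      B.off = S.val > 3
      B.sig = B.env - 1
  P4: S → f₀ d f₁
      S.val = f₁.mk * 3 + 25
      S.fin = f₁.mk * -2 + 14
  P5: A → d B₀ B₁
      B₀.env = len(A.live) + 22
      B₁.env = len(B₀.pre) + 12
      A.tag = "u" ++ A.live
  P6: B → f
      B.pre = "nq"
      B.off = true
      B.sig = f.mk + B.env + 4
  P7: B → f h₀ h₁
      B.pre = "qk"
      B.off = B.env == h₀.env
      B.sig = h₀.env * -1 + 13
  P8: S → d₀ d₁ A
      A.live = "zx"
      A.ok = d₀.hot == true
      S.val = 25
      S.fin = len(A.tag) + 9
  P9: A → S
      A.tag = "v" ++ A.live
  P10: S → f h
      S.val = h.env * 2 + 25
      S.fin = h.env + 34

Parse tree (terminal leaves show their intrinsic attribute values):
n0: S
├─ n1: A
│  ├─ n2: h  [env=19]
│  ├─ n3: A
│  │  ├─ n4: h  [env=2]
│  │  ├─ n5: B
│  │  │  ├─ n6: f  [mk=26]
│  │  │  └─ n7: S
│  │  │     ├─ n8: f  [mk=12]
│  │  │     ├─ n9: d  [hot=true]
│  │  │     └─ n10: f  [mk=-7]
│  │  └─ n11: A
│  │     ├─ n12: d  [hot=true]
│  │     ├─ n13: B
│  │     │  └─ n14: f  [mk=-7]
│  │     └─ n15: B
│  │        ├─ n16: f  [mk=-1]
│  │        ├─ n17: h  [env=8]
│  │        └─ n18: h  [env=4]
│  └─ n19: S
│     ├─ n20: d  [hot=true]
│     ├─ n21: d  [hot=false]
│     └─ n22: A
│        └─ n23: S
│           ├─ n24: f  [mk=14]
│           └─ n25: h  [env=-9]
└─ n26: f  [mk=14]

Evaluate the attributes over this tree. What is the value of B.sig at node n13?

1. n1.live = "zq"  ["zq"]
2. n1.ok = true  [true]
3. n2.env = 19  [terminal]
4. n3.live = "zqx"  [A₀.live ++ "x"]
5. n3.ok = false  [h.env > 19]
6. n4.env = 2  [terminal]
7. n5.env = 19  [h.env * 3 + 13]
8. n6.mk = 26  [terminal]
9. n8.mk = 12  [terminal]
10. n9.hot = true  [terminal]
11. n10.mk = -7  [terminal]
12. n7.val = 4  [f₁.mk * 3 + 25]
13. n7.fin = 28  [f₁.mk * -2 + 14]
14. n5.pre = "nu"  ["nu"]
15. n5.off = true  [S.val > 3]
16. n5.sig = 18  [B.env - 1]
17. n11.live = "nux"  [B.pre ++ "x"]
18. n11.ok = false  [A₀.ok == true]
19. n12.hot = true  [terminal]
20. n13.env = 25  [len(A.live) + 22]
21. n14.mk = -7  [terminal]
22. n13.pre = "nq"  ["nq"]
23. n13.off = true  [true]
24. n13.sig = 22  [f.mk + B.env + 4]
25. n15.env = 14  [len(B₀.pre) + 12]
26. n16.mk = -1  [terminal]
27. n17.env = 8  [terminal]
28. n18.env = 4  [terminal]
29. n15.pre = "qk"  ["qk"]
30. n15.off = false  [B.env == h₀.env]
31. n15.sig = 5  [h₀.env * -1 + 13]
32. n11.tag = "unux"  ["u" ++ A.live]
33. n3.tag = "pnu"  ["p" ++ B.pre]
34. n20.hot = true  [terminal]
35. n21.hot = false  [terminal]
36. n22.live = "zx"  ["zx"]
37. n22.ok = true  [d₀.hot == true]
38. n24.mk = 14  [terminal]
39. n25.env = -9  [terminal]
40. n23.val = 7  [h.env * 2 + 25]
41. n23.fin = 25  [h.env + 34]
42. n22.tag = "vzx"  ["v" ++ A.live]
43. n19.val = 25  [25]
44. n19.fin = 12  [len(A.tag) + 9]
45. n1.tag = "pnuzq"  [A₁.tag ++ A₀.live]
46. n26.mk = 14  [terminal]
47. n0.val = 29  [29]
48. n0.fin = 3  [3]

22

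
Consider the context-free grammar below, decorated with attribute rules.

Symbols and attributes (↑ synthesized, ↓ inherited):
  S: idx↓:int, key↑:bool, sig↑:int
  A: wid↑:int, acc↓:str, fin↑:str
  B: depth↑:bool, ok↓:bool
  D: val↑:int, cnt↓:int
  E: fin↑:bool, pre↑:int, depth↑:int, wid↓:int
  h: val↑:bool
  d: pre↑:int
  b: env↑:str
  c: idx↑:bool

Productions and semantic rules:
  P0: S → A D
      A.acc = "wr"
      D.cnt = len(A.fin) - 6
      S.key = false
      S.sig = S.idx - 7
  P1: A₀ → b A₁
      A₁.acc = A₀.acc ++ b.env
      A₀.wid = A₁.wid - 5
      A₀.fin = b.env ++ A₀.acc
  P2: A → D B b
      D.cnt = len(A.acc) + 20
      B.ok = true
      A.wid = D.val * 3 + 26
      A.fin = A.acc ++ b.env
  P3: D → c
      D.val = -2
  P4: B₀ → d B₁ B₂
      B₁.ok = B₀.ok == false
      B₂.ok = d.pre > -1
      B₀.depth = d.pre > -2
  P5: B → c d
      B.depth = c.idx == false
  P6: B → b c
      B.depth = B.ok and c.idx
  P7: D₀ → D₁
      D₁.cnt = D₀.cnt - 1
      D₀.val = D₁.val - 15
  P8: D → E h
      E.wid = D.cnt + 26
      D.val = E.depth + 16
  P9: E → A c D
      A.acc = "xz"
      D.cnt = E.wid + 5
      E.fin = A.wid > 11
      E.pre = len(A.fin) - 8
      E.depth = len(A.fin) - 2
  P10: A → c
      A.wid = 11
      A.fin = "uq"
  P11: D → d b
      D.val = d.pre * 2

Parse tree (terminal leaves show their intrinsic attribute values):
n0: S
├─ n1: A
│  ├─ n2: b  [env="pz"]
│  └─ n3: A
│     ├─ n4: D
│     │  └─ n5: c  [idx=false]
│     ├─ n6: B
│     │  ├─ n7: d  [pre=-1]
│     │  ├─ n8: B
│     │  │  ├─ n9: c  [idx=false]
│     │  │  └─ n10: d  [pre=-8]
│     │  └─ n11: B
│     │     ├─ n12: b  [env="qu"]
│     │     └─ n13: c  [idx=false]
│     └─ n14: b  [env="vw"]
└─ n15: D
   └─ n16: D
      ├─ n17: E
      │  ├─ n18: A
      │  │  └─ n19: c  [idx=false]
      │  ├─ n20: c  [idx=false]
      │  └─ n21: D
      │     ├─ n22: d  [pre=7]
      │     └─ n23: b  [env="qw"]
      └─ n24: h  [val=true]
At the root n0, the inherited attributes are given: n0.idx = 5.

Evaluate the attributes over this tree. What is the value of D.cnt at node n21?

28

1. n0.idx = 5  [given at root]
2. n1.acc = "wr"  ["wr"]
3. n2.env = "pz"  [terminal]
4. n3.acc = "wrpz"  [A₀.acc ++ b.env]
5. n4.cnt = 24  [len(A.acc) + 20]
6. n5.idx = false  [terminal]
7. n4.val = -2  [-2]
8. n6.ok = true  [true]
9. n7.pre = -1  [terminal]
10. n8.ok = false  [B₀.ok == false]
11. n9.idx = false  [terminal]
12. n10.pre = -8  [terminal]
13. n8.depth = true  [c.idx == false]
14. n11.ok = false  [d.pre > -1]
15. n12.env = "qu"  [terminal]
16. n13.idx = false  [terminal]
17. n11.depth = false  [B.ok and c.idx]
18. n6.depth = true  [d.pre > -2]
19. n14.env = "vw"  [terminal]
20. n3.wid = 20  [D.val * 3 + 26]
21. n3.fin = "wrpzvw"  [A.acc ++ b.env]
22. n1.wid = 15  [A₁.wid - 5]
23. n1.fin = "pzwr"  [b.env ++ A₀.acc]
24. n15.cnt = -2  [len(A.fin) - 6]
25. n16.cnt = -3  [D₀.cnt - 1]
26. n17.wid = 23  [D.cnt + 26]
27. n18.acc = "xz"  ["xz"]
28. n19.idx = false  [terminal]
29. n18.wid = 11  [11]
30. n18.fin = "uq"  ["uq"]
31. n20.idx = false  [terminal]
32. n21.cnt = 28  [E.wid + 5]
33. n22.pre = 7  [terminal]
34. n23.env = "qw"  [terminal]
35. n21.val = 14  [d.pre * 2]
36. n17.fin = false  [A.wid > 11]
37. n17.pre = -6  [len(A.fin) - 8]
38. n17.depth = 0  [len(A.fin) - 2]
39. n24.val = true  [terminal]
40. n16.val = 16  [E.depth + 16]
41. n15.val = 1  [D₁.val - 15]
42. n0.key = false  [false]
43. n0.sig = -2  [S.idx - 7]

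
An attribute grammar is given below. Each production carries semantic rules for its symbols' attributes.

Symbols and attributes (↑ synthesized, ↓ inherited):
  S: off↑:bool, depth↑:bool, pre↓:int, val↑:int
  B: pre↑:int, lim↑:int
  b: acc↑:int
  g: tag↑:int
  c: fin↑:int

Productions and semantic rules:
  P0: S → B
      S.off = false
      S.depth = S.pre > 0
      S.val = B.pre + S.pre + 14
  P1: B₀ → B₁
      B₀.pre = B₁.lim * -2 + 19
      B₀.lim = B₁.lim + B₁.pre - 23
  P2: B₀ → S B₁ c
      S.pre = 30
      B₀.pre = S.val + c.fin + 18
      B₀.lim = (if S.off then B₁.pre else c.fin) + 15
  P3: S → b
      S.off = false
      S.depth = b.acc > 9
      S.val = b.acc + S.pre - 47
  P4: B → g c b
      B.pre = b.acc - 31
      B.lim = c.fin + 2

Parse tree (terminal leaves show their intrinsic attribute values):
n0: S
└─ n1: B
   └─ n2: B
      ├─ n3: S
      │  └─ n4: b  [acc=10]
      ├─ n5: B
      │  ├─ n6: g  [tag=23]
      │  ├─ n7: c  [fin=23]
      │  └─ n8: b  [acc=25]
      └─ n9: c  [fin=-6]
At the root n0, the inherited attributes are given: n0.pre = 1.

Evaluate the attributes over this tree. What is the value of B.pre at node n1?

1. n0.pre = 1  [given at root]
2. n3.pre = 30  [30]
3. n4.acc = 10  [terminal]
4. n3.off = false  [false]
5. n3.depth = true  [b.acc > 9]
6. n3.val = -7  [b.acc + S.pre - 47]
7. n6.tag = 23  [terminal]
8. n7.fin = 23  [terminal]
9. n8.acc = 25  [terminal]
10. n5.pre = -6  [b.acc - 31]
11. n5.lim = 25  [c.fin + 2]
12. n9.fin = -6  [terminal]
13. n2.pre = 5  [S.val + c.fin + 18]
14. n2.lim = 9  [(if S.off then B₁.pre else c.fin) + 15]
15. n1.pre = 1  [B₁.lim * -2 + 19]
16. n1.lim = -9  [B₁.lim + B₁.pre - 23]
17. n0.off = false  [false]
18. n0.depth = true  [S.pre > 0]
19. n0.val = 16  [B.pre + S.pre + 14]

1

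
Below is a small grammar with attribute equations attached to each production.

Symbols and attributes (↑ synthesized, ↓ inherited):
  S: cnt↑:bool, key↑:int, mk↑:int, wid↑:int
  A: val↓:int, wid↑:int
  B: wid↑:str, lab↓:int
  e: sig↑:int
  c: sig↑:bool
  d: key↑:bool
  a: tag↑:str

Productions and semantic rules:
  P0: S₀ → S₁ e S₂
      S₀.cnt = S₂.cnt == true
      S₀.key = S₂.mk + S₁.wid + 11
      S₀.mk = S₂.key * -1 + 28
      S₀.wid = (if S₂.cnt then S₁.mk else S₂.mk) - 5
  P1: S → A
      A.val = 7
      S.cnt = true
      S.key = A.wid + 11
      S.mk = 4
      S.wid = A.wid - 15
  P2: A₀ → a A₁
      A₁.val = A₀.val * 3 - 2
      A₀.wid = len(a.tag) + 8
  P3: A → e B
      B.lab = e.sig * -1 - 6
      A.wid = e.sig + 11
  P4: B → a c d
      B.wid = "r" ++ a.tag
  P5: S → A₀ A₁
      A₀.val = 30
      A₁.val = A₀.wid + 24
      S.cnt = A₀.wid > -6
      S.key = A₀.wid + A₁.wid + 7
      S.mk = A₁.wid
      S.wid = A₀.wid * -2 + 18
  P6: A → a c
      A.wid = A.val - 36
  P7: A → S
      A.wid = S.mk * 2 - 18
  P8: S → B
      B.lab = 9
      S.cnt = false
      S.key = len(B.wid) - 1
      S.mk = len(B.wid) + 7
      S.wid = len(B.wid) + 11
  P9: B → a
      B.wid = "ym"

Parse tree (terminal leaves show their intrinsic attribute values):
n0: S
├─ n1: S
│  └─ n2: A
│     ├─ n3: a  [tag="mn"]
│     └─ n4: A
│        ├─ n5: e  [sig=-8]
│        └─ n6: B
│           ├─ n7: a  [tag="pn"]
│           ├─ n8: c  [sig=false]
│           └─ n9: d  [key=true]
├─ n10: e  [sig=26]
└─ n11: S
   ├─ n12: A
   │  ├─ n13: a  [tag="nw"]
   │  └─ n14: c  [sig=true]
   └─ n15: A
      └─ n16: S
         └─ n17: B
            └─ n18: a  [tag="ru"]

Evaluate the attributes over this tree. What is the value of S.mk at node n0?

1. n2.val = 7  [7]
2. n3.tag = "mn"  [terminal]
3. n4.val = 19  [A₀.val * 3 - 2]
4. n5.sig = -8  [terminal]
5. n6.lab = 2  [e.sig * -1 - 6]
6. n7.tag = "pn"  [terminal]
7. n8.sig = false  [terminal]
8. n9.key = true  [terminal]
9. n6.wid = "rpn"  ["r" ++ a.tag]
10. n4.wid = 3  [e.sig + 11]
11. n2.wid = 10  [len(a.tag) + 8]
12. n1.cnt = true  [true]
13. n1.key = 21  [A.wid + 11]
14. n1.mk = 4  [4]
15. n1.wid = -5  [A.wid - 15]
16. n10.sig = 26  [terminal]
17. n12.val = 30  [30]
18. n13.tag = "nw"  [terminal]
19. n14.sig = true  [terminal]
20. n12.wid = -6  [A.val - 36]
21. n15.val = 18  [A₀.wid + 24]
22. n17.lab = 9  [9]
23. n18.tag = "ru"  [terminal]
24. n17.wid = "ym"  ["ym"]
25. n16.cnt = false  [false]
26. n16.key = 1  [len(B.wid) - 1]
27. n16.mk = 9  [len(B.wid) + 7]
28. n16.wid = 13  [len(B.wid) + 11]
29. n15.wid = 0  [S.mk * 2 - 18]
30. n11.cnt = false  [A₀.wid > -6]
31. n11.key = 1  [A₀.wid + A₁.wid + 7]
32. n11.mk = 0  [A₁.wid]
33. n11.wid = 30  [A₀.wid * -2 + 18]
34. n0.cnt = false  [S₂.cnt == true]
35. n0.key = 6  [S₂.mk + S₁.wid + 11]
36. n0.mk = 27  [S₂.key * -1 + 28]
37. n0.wid = -5  [(if S₂.cnt then S₁.mk else S₂.mk) - 5]

27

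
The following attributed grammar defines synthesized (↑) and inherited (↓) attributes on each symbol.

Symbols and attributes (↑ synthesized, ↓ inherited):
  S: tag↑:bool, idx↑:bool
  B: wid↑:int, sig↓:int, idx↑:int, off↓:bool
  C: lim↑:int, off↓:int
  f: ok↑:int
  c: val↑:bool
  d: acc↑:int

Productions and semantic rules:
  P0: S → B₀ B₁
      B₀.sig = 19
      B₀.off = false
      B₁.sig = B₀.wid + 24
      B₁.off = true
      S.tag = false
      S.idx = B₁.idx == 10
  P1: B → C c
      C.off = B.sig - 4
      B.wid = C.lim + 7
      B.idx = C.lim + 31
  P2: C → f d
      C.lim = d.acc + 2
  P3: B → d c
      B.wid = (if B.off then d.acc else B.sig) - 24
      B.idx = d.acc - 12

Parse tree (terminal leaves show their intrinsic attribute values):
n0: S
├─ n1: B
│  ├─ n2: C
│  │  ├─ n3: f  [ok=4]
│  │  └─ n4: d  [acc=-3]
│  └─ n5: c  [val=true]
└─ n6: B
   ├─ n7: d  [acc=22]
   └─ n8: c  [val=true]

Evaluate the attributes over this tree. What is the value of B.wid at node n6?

-2

1. n1.sig = 19  [19]
2. n1.off = false  [false]
3. n2.off = 15  [B.sig - 4]
4. n3.ok = 4  [terminal]
5. n4.acc = -3  [terminal]
6. n2.lim = -1  [d.acc + 2]
7. n5.val = true  [terminal]
8. n1.wid = 6  [C.lim + 7]
9. n1.idx = 30  [C.lim + 31]
10. n6.sig = 30  [B₀.wid + 24]
11. n6.off = true  [true]
12. n7.acc = 22  [terminal]
13. n8.val = true  [terminal]
14. n6.wid = -2  [(if B.off then d.acc else B.sig) - 24]
15. n6.idx = 10  [d.acc - 12]
16. n0.tag = false  [false]
17. n0.idx = true  [B₁.idx == 10]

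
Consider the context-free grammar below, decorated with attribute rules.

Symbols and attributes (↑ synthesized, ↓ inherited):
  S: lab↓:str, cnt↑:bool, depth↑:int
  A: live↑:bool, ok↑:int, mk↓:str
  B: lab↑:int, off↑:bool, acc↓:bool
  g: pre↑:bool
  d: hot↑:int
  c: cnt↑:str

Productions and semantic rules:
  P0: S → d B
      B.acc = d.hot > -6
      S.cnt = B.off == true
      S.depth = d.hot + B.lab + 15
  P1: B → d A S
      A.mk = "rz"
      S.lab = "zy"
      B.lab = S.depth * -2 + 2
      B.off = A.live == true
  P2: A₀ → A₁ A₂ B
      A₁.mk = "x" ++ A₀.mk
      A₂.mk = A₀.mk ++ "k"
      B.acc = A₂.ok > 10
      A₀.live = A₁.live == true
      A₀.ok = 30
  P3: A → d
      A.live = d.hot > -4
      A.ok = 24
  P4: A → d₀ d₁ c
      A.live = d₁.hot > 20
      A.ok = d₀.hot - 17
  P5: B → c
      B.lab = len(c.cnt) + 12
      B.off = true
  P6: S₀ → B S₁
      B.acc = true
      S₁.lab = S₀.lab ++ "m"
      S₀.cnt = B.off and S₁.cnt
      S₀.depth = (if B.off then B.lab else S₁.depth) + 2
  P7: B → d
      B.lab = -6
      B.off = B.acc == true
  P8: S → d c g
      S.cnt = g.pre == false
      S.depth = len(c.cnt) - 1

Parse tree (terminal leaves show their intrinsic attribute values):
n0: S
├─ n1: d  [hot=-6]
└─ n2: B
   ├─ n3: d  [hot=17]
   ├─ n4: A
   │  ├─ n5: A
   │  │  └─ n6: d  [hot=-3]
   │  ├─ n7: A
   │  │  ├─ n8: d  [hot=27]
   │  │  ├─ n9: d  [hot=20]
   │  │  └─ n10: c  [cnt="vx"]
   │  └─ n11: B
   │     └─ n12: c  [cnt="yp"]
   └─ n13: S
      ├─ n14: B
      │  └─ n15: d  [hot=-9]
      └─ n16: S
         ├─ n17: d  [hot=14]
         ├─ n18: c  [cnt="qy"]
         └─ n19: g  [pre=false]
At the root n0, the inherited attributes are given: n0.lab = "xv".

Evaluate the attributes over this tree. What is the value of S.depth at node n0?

1. n0.lab = "xv"  [given at root]
2. n1.hot = -6  [terminal]
3. n2.acc = false  [d.hot > -6]
4. n3.hot = 17  [terminal]
5. n4.mk = "rz"  ["rz"]
6. n5.mk = "xrz"  ["x" ++ A₀.mk]
7. n6.hot = -3  [terminal]
8. n5.live = true  [d.hot > -4]
9. n5.ok = 24  [24]
10. n7.mk = "rzk"  [A₀.mk ++ "k"]
11. n8.hot = 27  [terminal]
12. n9.hot = 20  [terminal]
13. n10.cnt = "vx"  [terminal]
14. n7.live = false  [d₁.hot > 20]
15. n7.ok = 10  [d₀.hot - 17]
16. n11.acc = false  [A₂.ok > 10]
17. n12.cnt = "yp"  [terminal]
18. n11.lab = 14  [len(c.cnt) + 12]
19. n11.off = true  [true]
20. n4.live = true  [A₁.live == true]
21. n4.ok = 30  [30]
22. n13.lab = "zy"  ["zy"]
23. n14.acc = true  [true]
24. n15.hot = -9  [terminal]
25. n14.lab = -6  [-6]
26. n14.off = true  [B.acc == true]
27. n16.lab = "zym"  [S₀.lab ++ "m"]
28. n17.hot = 14  [terminal]
29. n18.cnt = "qy"  [terminal]
30. n19.pre = false  [terminal]
31. n16.cnt = true  [g.pre == false]
32. n16.depth = 1  [len(c.cnt) - 1]
33. n13.cnt = true  [B.off and S₁.cnt]
34. n13.depth = -4  [(if B.off then B.lab else S₁.depth) + 2]
35. n2.lab = 10  [S.depth * -2 + 2]
36. n2.off = true  [A.live == true]
37. n0.cnt = true  [B.off == true]
38. n0.depth = 19  [d.hot + B.lab + 15]

19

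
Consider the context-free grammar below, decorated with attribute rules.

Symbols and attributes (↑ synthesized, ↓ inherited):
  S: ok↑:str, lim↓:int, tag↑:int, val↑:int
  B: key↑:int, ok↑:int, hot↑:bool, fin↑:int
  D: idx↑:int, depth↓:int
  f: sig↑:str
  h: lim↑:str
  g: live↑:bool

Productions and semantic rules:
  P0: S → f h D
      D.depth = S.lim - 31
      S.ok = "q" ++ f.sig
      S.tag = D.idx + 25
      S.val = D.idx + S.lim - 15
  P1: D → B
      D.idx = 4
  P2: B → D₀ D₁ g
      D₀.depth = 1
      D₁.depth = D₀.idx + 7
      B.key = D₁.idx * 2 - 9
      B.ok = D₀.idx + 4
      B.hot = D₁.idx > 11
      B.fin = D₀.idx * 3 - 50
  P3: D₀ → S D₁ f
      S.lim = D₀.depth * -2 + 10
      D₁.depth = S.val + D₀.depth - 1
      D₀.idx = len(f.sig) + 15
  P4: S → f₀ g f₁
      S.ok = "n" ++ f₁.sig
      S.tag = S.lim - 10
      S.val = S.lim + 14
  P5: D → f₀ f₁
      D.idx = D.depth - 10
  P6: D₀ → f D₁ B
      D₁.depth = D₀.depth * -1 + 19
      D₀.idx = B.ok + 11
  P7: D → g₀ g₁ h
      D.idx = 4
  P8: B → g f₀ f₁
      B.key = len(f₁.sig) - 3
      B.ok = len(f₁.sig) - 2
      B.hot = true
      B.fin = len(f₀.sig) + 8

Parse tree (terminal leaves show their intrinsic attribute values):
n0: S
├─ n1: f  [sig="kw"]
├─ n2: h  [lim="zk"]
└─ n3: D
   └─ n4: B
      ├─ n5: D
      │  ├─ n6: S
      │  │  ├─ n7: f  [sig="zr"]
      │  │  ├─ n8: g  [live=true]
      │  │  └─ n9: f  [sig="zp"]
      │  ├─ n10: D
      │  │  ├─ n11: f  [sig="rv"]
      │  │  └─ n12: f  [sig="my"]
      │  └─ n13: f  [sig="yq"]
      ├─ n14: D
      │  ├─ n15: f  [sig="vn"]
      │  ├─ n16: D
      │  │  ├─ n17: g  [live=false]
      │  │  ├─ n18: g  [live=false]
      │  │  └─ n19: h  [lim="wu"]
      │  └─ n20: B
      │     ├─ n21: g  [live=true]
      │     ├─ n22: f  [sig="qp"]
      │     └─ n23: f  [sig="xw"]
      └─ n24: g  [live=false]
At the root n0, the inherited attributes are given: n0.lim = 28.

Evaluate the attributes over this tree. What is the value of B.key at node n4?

1. n0.lim = 28  [given at root]
2. n1.sig = "kw"  [terminal]
3. n2.lim = "zk"  [terminal]
4. n3.depth = -3  [S.lim - 31]
5. n5.depth = 1  [1]
6. n6.lim = 8  [D₀.depth * -2 + 10]
7. n7.sig = "zr"  [terminal]
8. n8.live = true  [terminal]
9. n9.sig = "zp"  [terminal]
10. n6.ok = "nzp"  ["n" ++ f₁.sig]
11. n6.tag = -2  [S.lim - 10]
12. n6.val = 22  [S.lim + 14]
13. n10.depth = 22  [S.val + D₀.depth - 1]
14. n11.sig = "rv"  [terminal]
15. n12.sig = "my"  [terminal]
16. n10.idx = 12  [D.depth - 10]
17. n13.sig = "yq"  [terminal]
18. n5.idx = 17  [len(f.sig) + 15]
19. n14.depth = 24  [D₀.idx + 7]
20. n15.sig = "vn"  [terminal]
21. n16.depth = -5  [D₀.depth * -1 + 19]
22. n17.live = false  [terminal]
23. n18.live = false  [terminal]
24. n19.lim = "wu"  [terminal]
25. n16.idx = 4  [4]
26. n21.live = true  [terminal]
27. n22.sig = "qp"  [terminal]
28. n23.sig = "xw"  [terminal]
29. n20.key = -1  [len(f₁.sig) - 3]
30. n20.ok = 0  [len(f₁.sig) - 2]
31. n20.hot = true  [true]
32. n20.fin = 10  [len(f₀.sig) + 8]
33. n14.idx = 11  [B.ok + 11]
34. n24.live = false  [terminal]
35. n4.key = 13  [D₁.idx * 2 - 9]
36. n4.ok = 21  [D₀.idx + 4]
37. n4.hot = false  [D₁.idx > 11]
38. n4.fin = 1  [D₀.idx * 3 - 50]
39. n3.idx = 4  [4]
40. n0.ok = "qkw"  ["q" ++ f.sig]
41. n0.tag = 29  [D.idx + 25]
42. n0.val = 17  [D.idx + S.lim - 15]

13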